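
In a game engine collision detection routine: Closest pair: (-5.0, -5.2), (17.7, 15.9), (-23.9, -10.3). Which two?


d(P0,P1) = 30.9919, d(P0,P2) = 19.576, d(P1,P2) = 49.163
Closest: P0 and P2

Closest pair: (-5.0, -5.2) and (-23.9, -10.3), distance = 19.576


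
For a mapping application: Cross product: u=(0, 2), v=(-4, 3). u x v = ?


u x v = u_x*v_y - u_y*v_x = 0*3 - 2*(-4)
= 0 - (-8) = 8

8


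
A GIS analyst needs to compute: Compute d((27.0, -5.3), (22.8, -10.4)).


dx=-4.2, dy=-5.1
d^2 = (-4.2)^2 + (-5.1)^2 = 43.65
d = sqrt(43.65) = 6.6068

6.6068


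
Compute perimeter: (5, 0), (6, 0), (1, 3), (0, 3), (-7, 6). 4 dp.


Sides: (5, 0)->(6, 0): sqrt(1) = 1, (6, 0)->(1, 3): sqrt(34) = 5.830952, (1, 3)->(0, 3): sqrt(1) = 1, (0, 3)->(-7, 6): sqrt(58) = 7.615773, (-7, 6)->(5, 0): sqrt(180) = 13.416408
Sum = 28.863133
Perimeter = 28.8631

28.8631


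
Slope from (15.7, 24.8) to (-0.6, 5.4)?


slope = (y2-y1)/(x2-x1) = (5.4-24.8)/((-0.6)-15.7) = (-19.4)/(-16.3) = 1.1902

1.1902


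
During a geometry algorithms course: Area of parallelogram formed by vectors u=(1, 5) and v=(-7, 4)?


|u x v| = |1*4 - 5*(-7)|
= |4 - (-35)| = 39

39


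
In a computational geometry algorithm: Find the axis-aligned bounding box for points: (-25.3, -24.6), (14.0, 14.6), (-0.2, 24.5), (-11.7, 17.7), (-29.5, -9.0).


x range: [-29.5, 14]
y range: [-24.6, 24.5]
Bounding box: (-29.5,-24.6) to (14,24.5)

(-29.5,-24.6) to (14,24.5)


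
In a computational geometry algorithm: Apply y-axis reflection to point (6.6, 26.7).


Reflection over y-axis: (x,y) -> (-x,y)
(6.6, 26.7) -> (-6.6, 26.7)

(-6.6, 26.7)


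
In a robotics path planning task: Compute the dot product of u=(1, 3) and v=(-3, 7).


u . v = u_x*v_x + u_y*v_y = 1*(-3) + 3*7
= (-3) + 21 = 18

18


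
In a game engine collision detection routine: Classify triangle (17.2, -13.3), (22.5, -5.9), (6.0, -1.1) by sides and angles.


Side lengths squared: AB^2=82.85, BC^2=295.29, CA^2=274.28
Sorted: [82.85, 274.28, 295.29]
By sides: Scalene, By angles: Acute

Scalene, Acute


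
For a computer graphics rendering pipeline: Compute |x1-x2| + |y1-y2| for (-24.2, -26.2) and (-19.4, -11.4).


|(-24.2)-(-19.4)| + |(-26.2)-(-11.4)| = 4.8 + 14.8 = 19.6

19.6


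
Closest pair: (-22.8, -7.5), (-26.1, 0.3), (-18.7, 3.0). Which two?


d(P0,P1) = 8.4694, d(P0,P2) = 11.2721, d(P1,P2) = 7.8772
Closest: P1 and P2

Closest pair: (-26.1, 0.3) and (-18.7, 3.0), distance = 7.8772


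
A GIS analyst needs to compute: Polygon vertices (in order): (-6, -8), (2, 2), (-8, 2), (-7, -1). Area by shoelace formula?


Shoelace sum: ((-6)*2 - 2*(-8)) + (2*2 - (-8)*2) + ((-8)*(-1) - (-7)*2) + ((-7)*(-8) - (-6)*(-1))
= 96
Area = |96|/2 = 48

48


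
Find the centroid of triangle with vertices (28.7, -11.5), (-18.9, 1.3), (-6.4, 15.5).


Centroid = ((x_A+x_B+x_C)/3, (y_A+y_B+y_C)/3)
= ((28.7+(-18.9)+(-6.4))/3, ((-11.5)+1.3+15.5)/3)
= (1.1333, 1.7667)

(1.1333, 1.7667)


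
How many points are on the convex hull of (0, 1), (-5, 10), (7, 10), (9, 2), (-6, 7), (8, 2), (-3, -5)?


Convex hull vertices (CCW): (-6, 7), (-3, -5), (9, 2), (7, 10), (-5, 10)
Count = 5

5


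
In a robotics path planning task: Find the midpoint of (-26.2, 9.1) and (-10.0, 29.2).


M = (((-26.2)+(-10))/2, (9.1+29.2)/2)
= (-18.1, 19.15)

(-18.1, 19.15)


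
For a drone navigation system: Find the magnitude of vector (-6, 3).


|u| = sqrt((-6)^2 + 3^2) = sqrt(45) = 6.7082

6.7082


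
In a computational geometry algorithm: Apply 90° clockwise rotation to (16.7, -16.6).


90° CW: (x,y) -> (y, -x)
(16.7,-16.6) -> (-16.6, -16.7)

(-16.6, -16.7)


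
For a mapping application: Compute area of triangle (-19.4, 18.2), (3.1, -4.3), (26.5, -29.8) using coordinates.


Area = |x_A(y_B-y_C) + x_B(y_C-y_A) + x_C(y_A-y_B)|/2
= |(-494.7) + (-148.8) + 596.25|/2
= 47.25/2 = 23.625

23.625


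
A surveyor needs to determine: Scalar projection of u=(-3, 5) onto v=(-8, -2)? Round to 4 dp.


u.v = 14, |v| = sqrt(68) = 8.2462
Scalar projection = u.v / |v| = 14 / sqrt(68) = 1.6977

1.6977


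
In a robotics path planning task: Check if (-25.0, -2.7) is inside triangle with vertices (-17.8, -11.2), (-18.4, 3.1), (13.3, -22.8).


Cross products: AB x AP = 97.86, BC x BP = -354.8, CA x CP = -180.83
All same sign? no

No, outside


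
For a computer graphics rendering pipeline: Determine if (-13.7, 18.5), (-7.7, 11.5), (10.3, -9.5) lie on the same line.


Cross product: ((-7.7)-(-13.7))*((-9.5)-18.5) - (11.5-18.5)*(10.3-(-13.7))
= 0

Yes, collinear


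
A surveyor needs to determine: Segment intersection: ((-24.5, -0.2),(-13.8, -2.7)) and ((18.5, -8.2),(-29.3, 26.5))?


Cross products: d1=1109.7, d2=857.91, d3=21.9, d4=273.69
d1*d2 < 0 and d3*d4 < 0? no

No, they don't intersect


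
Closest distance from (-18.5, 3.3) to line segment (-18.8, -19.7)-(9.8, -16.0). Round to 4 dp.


Project P onto AB: t = 0.1126 (clamped to [0,1])
Closest point on segment: (-15.5784, -19.2832)
Distance: 22.7714

22.7714


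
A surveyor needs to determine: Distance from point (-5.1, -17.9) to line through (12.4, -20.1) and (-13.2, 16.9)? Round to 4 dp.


|cross product| = 591.18
|line direction| = sqrt(2024.36) = 44.9929
Distance = 591.18/sqrt(2024.36) = 13.1394

13.1394


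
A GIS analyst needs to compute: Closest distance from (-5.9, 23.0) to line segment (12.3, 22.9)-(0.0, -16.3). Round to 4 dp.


Project P onto AB: t = 0.1303 (clamped to [0,1])
Closest point on segment: (10.6973, 17.7922)
Distance: 17.3952

17.3952


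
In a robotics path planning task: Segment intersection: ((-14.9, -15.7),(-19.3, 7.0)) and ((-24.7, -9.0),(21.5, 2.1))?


Cross products: d1=-418.32, d2=679.26, d3=192.98, d4=-904.6
d1*d2 < 0 and d3*d4 < 0? yes

Yes, they intersect


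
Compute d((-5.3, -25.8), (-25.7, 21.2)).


dx=-20.4, dy=47
d^2 = (-20.4)^2 + 47^2 = 2625.16
d = sqrt(2625.16) = 51.2363

51.2363


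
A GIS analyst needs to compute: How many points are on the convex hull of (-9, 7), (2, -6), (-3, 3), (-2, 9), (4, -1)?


Convex hull vertices (CCW): (-9, 7), (2, -6), (4, -1), (-2, 9)
Count = 4

4


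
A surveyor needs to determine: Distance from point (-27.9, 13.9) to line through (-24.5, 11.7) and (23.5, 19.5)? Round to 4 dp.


|cross product| = 132.12
|line direction| = sqrt(2364.84) = 48.6296
Distance = 132.12/sqrt(2364.84) = 2.7169

2.7169


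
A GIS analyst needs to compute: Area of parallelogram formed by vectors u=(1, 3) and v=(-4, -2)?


|u x v| = |1*(-2) - 3*(-4)|
= |(-2) - (-12)| = 10

10


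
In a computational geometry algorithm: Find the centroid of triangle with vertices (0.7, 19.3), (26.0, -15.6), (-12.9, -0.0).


Centroid = ((x_A+x_B+x_C)/3, (y_A+y_B+y_C)/3)
= ((0.7+26+(-12.9))/3, (19.3+(-15.6)+0)/3)
= (4.6, 1.2333)

(4.6, 1.2333)


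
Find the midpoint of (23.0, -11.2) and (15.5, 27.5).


M = ((23+15.5)/2, ((-11.2)+27.5)/2)
= (19.25, 8.15)

(19.25, 8.15)


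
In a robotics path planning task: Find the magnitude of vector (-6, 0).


|u| = sqrt((-6)^2 + 0^2) = sqrt(36) = 6

6


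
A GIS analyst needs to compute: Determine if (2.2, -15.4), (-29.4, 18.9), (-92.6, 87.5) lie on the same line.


Cross product: ((-29.4)-2.2)*(87.5-(-15.4)) - (18.9-(-15.4))*((-92.6)-2.2)
= 0

Yes, collinear


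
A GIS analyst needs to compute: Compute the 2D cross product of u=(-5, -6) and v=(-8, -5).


u x v = u_x*v_y - u_y*v_x = (-5)*(-5) - (-6)*(-8)
= 25 - 48 = -23

-23


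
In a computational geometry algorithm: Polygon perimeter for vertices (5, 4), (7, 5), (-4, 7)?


Sides: (5, 4)->(7, 5): sqrt(5) = 2.236068, (7, 5)->(-4, 7): sqrt(125) = 11.18034, (-4, 7)->(5, 4): sqrt(90) = 9.486833
Sum = 22.903241
Perimeter = 22.9032

22.9032


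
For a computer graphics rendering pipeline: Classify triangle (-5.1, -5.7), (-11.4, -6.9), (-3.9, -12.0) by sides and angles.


Side lengths squared: AB^2=41.13, BC^2=82.26, CA^2=41.13
Sorted: [41.13, 41.13, 82.26]
By sides: Isosceles, By angles: Right

Isosceles, Right


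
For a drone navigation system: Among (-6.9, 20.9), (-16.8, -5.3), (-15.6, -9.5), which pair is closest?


d(P0,P1) = 28.008, d(P0,P2) = 31.6204, d(P1,P2) = 4.3681
Closest: P1 and P2

Closest pair: (-16.8, -5.3) and (-15.6, -9.5), distance = 4.3681


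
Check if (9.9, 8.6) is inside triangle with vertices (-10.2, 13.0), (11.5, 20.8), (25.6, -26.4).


Cross products: AB x AP = -252.26, BC x BP = -247.54, CA x CP = -634.42
All same sign? yes

Yes, inside


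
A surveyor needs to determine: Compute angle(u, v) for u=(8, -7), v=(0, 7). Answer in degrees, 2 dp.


u.v = -49, |u| = sqrt(113) = 10.6301, |v| = sqrt(49) = 7
cos(theta) = u.v/(|u||v|) = -49/sqrt(5537) = -0.658505
theta = acos(-0.658505) = 131.19 degrees

131.19 degrees


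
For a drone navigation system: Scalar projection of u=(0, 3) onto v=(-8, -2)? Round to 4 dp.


u.v = -6, |v| = sqrt(68) = 8.2462
Scalar projection = u.v / |v| = -6 / sqrt(68) = -0.7276

-0.7276


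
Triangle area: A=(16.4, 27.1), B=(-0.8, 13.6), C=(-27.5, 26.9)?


Area = |x_A(y_B-y_C) + x_B(y_C-y_A) + x_C(y_A-y_B)|/2
= |(-218.12) + 0.16 + (-371.25)|/2
= 589.21/2 = 294.605

294.605


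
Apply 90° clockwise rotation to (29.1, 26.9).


90° CW: (x,y) -> (y, -x)
(29.1,26.9) -> (26.9, -29.1)

(26.9, -29.1)


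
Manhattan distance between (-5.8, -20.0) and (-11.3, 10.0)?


|(-5.8)-(-11.3)| + |(-20)-10| = 5.5 + 30 = 35.5

35.5


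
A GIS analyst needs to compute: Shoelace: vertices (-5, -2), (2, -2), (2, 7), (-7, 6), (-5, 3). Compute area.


Shoelace sum: ((-5)*(-2) - 2*(-2)) + (2*7 - 2*(-2)) + (2*6 - (-7)*7) + ((-7)*3 - (-5)*6) + ((-5)*(-2) - (-5)*3)
= 127
Area = |127|/2 = 63.5

63.5


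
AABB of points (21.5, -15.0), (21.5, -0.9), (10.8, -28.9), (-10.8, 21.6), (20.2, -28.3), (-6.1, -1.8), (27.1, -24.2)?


x range: [-10.8, 27.1]
y range: [-28.9, 21.6]
Bounding box: (-10.8,-28.9) to (27.1,21.6)

(-10.8,-28.9) to (27.1,21.6)


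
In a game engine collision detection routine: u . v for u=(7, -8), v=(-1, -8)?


u . v = u_x*v_x + u_y*v_y = 7*(-1) + (-8)*(-8)
= (-7) + 64 = 57

57


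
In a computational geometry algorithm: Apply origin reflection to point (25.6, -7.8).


Reflection over origin: (x,y) -> (-x,-y)
(25.6, -7.8) -> (-25.6, 7.8)

(-25.6, 7.8)


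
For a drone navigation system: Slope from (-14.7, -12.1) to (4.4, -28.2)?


slope = (y2-y1)/(x2-x1) = ((-28.2)-(-12.1))/(4.4-(-14.7)) = (-16.1)/19.1 = -0.8429

-0.8429


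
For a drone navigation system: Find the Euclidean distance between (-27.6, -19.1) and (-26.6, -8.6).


dx=1, dy=10.5
d^2 = 1^2 + 10.5^2 = 111.25
d = sqrt(111.25) = 10.5475

10.5475


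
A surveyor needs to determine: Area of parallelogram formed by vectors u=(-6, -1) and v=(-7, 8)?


|u x v| = |(-6)*8 - (-1)*(-7)|
= |(-48) - 7| = 55

55


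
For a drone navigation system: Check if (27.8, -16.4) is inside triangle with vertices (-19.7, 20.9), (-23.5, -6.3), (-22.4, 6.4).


Cross products: AB x AP = 1433.74, BC x BP = -662.62, CA x CP = -789.46
All same sign? no

No, outside


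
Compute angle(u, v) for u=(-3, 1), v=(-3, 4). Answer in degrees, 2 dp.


u.v = 13, |u| = sqrt(10) = 3.1623, |v| = sqrt(25) = 5
cos(theta) = u.v/(|u||v|) = 13/sqrt(250) = 0.822192
theta = acos(0.822192) = 34.7 degrees

34.7 degrees


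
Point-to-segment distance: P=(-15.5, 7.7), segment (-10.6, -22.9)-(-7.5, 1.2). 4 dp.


Project P onto AB: t = 1 (clamped to [0,1])
Closest point on segment: (-7.5, 1.2)
Distance: 10.3078

10.3078


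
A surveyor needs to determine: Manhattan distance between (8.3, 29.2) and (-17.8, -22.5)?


|8.3-(-17.8)| + |29.2-(-22.5)| = 26.1 + 51.7 = 77.8

77.8


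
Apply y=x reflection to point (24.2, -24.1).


Reflection over y=x: (x,y) -> (y,x)
(24.2, -24.1) -> (-24.1, 24.2)

(-24.1, 24.2)


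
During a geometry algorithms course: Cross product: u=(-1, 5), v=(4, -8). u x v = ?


u x v = u_x*v_y - u_y*v_x = (-1)*(-8) - 5*4
= 8 - 20 = -12

-12


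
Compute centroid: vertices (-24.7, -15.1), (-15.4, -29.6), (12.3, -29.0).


Centroid = ((x_A+x_B+x_C)/3, (y_A+y_B+y_C)/3)
= (((-24.7)+(-15.4)+12.3)/3, ((-15.1)+(-29.6)+(-29))/3)
= (-9.2667, -24.5667)

(-9.2667, -24.5667)


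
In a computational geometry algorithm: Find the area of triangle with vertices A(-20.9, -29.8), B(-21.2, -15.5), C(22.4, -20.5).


Area = |x_A(y_B-y_C) + x_B(y_C-y_A) + x_C(y_A-y_B)|/2
= |(-104.5) + (-197.16) + (-320.32)|/2
= 621.98/2 = 310.99

310.99


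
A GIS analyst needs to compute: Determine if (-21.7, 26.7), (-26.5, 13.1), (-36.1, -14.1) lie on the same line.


Cross product: ((-26.5)-(-21.7))*((-14.1)-26.7) - (13.1-26.7)*((-36.1)-(-21.7))
= 0

Yes, collinear


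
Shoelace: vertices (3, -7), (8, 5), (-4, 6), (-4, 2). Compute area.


Shoelace sum: (3*5 - 8*(-7)) + (8*6 - (-4)*5) + ((-4)*2 - (-4)*6) + ((-4)*(-7) - 3*2)
= 177
Area = |177|/2 = 88.5

88.5


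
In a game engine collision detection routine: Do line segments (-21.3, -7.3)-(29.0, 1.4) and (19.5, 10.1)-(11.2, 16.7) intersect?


Cross products: d1=413.7, d2=9.51, d3=520.26, d4=924.45
d1*d2 < 0 and d3*d4 < 0? no

No, they don't intersect


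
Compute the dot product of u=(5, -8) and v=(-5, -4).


u . v = u_x*v_x + u_y*v_y = 5*(-5) + (-8)*(-4)
= (-25) + 32 = 7

7


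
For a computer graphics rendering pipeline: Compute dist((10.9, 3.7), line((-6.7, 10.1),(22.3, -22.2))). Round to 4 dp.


|cross product| = 382.88
|line direction| = sqrt(1884.29) = 43.4084
Distance = 382.88/sqrt(1884.29) = 8.8204

8.8204


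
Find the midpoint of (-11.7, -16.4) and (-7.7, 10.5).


M = (((-11.7)+(-7.7))/2, ((-16.4)+10.5)/2)
= (-9.7, -2.95)

(-9.7, -2.95)


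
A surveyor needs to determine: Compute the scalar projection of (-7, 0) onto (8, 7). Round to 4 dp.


u.v = -56, |v| = sqrt(113) = 10.6301
Scalar projection = u.v / |v| = -56 / sqrt(113) = -5.268

-5.268


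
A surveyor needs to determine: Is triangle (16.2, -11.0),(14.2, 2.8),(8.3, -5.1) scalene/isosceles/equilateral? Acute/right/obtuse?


Side lengths squared: AB^2=194.44, BC^2=97.22, CA^2=97.22
Sorted: [97.22, 97.22, 194.44]
By sides: Isosceles, By angles: Right

Isosceles, Right


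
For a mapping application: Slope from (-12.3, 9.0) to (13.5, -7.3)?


slope = (y2-y1)/(x2-x1) = ((-7.3)-9)/(13.5-(-12.3)) = (-16.3)/25.8 = -0.6318

-0.6318


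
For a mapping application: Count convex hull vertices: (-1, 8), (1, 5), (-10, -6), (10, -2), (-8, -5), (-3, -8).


Convex hull vertices (CCW): (-10, -6), (-3, -8), (10, -2), (-1, 8)
Count = 4

4


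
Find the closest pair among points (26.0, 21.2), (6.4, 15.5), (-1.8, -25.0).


d(P0,P1) = 20.412, d(P0,P2) = 53.9192, d(P1,P2) = 41.3218
Closest: P0 and P1

Closest pair: (26.0, 21.2) and (6.4, 15.5), distance = 20.412


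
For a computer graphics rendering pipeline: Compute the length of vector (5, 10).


|u| = sqrt(5^2 + 10^2) = sqrt(125) = 11.1803

11.1803


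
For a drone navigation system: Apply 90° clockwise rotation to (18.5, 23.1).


90° CW: (x,y) -> (y, -x)
(18.5,23.1) -> (23.1, -18.5)

(23.1, -18.5)


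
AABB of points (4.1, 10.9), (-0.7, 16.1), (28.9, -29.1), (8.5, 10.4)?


x range: [-0.7, 28.9]
y range: [-29.1, 16.1]
Bounding box: (-0.7,-29.1) to (28.9,16.1)

(-0.7,-29.1) to (28.9,16.1)


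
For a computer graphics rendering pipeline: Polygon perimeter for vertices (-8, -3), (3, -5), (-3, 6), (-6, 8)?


Sides: (-8, -3)->(3, -5): sqrt(125) = 11.18034, (3, -5)->(-3, 6): sqrt(157) = 12.529964, (-3, 6)->(-6, 8): sqrt(13) = 3.605551, (-6, 8)->(-8, -3): sqrt(125) = 11.18034
Sum = 38.496195
Perimeter = 38.4962

38.4962


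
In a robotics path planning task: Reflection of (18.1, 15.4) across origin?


Reflection over origin: (x,y) -> (-x,-y)
(18.1, 15.4) -> (-18.1, -15.4)

(-18.1, -15.4)


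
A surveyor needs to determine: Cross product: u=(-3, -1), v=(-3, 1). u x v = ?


u x v = u_x*v_y - u_y*v_x = (-3)*1 - (-1)*(-3)
= (-3) - 3 = -6

-6


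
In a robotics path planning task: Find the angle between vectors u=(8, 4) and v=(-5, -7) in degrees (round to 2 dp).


u.v = -68, |u| = sqrt(80) = 8.9443, |v| = sqrt(74) = 8.6023
cos(theta) = u.v/(|u||v|) = -68/sqrt(5920) = -0.883788
theta = acos(-0.883788) = 152.1 degrees

152.1 degrees


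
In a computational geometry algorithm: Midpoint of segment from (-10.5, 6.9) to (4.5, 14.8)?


M = (((-10.5)+4.5)/2, (6.9+14.8)/2)
= (-3, 10.85)

(-3, 10.85)


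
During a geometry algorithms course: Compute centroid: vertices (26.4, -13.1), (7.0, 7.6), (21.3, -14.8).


Centroid = ((x_A+x_B+x_C)/3, (y_A+y_B+y_C)/3)
= ((26.4+7+21.3)/3, ((-13.1)+7.6+(-14.8))/3)
= (18.2333, -6.7667)

(18.2333, -6.7667)


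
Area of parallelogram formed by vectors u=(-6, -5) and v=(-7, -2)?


|u x v| = |(-6)*(-2) - (-5)*(-7)|
= |12 - 35| = 23

23


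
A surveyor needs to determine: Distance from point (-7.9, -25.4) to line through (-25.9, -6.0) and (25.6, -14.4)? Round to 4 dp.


|cross product| = 847.9
|line direction| = sqrt(2722.81) = 52.1806
Distance = 847.9/sqrt(2722.81) = 16.2493

16.2493


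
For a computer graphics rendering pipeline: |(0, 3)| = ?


|u| = sqrt(0^2 + 3^2) = sqrt(9) = 3

3


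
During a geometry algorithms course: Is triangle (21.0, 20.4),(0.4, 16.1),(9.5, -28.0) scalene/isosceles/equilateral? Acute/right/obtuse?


Side lengths squared: AB^2=442.85, BC^2=2027.62, CA^2=2474.81
Sorted: [442.85, 2027.62, 2474.81]
By sides: Scalene, By angles: Obtuse

Scalene, Obtuse


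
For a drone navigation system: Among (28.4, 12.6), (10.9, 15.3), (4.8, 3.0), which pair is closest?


d(P0,P1) = 17.7071, d(P0,P2) = 25.4778, d(P1,P2) = 13.7295
Closest: P1 and P2

Closest pair: (10.9, 15.3) and (4.8, 3.0), distance = 13.7295


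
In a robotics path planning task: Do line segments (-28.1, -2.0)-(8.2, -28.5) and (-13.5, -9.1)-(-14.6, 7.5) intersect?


Cross products: d1=234.55, d2=-338.88, d3=129.17, d4=702.6
d1*d2 < 0 and d3*d4 < 0? no

No, they don't intersect


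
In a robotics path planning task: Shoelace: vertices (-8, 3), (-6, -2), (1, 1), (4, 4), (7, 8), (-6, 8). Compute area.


Shoelace sum: ((-8)*(-2) - (-6)*3) + ((-6)*1 - 1*(-2)) + (1*4 - 4*1) + (4*8 - 7*4) + (7*8 - (-6)*8) + ((-6)*3 - (-8)*8)
= 184
Area = |184|/2 = 92

92


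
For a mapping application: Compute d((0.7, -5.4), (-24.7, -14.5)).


dx=-25.4, dy=-9.1
d^2 = (-25.4)^2 + (-9.1)^2 = 727.97
d = sqrt(727.97) = 26.9809

26.9809


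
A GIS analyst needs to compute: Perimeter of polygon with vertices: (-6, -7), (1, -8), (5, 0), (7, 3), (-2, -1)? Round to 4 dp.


Sides: (-6, -7)->(1, -8): sqrt(50) = 7.071068, (1, -8)->(5, 0): sqrt(80) = 8.944272, (5, 0)->(7, 3): sqrt(13) = 3.605551, (7, 3)->(-2, -1): sqrt(97) = 9.848858, (-2, -1)->(-6, -7): sqrt(52) = 7.211103
Sum = 36.680852
Perimeter = 36.6809

36.6809


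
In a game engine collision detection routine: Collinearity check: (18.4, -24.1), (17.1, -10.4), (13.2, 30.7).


Cross product: (17.1-18.4)*(30.7-(-24.1)) - ((-10.4)-(-24.1))*(13.2-18.4)
= 0

Yes, collinear


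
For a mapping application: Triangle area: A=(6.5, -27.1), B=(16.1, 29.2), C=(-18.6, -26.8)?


Area = |x_A(y_B-y_C) + x_B(y_C-y_A) + x_C(y_A-y_B)|/2
= |364 + 4.83 + 1047.18|/2
= 1416.01/2 = 708.005

708.005


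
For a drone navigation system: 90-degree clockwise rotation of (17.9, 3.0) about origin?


90° CW: (x,y) -> (y, -x)
(17.9,3) -> (3, -17.9)

(3, -17.9)


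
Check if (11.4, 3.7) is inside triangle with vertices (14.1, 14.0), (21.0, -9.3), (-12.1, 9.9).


Cross products: AB x AP = -133.98, BC x BP = -245.98, CA x CP = -258.79
All same sign? yes

Yes, inside


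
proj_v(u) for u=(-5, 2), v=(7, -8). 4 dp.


u.v = -51, |v| = sqrt(113) = 10.6301
Scalar projection = u.v / |v| = -51 / sqrt(113) = -4.7977

-4.7977


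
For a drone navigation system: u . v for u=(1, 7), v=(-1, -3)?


u . v = u_x*v_x + u_y*v_y = 1*(-1) + 7*(-3)
= (-1) + (-21) = -22

-22


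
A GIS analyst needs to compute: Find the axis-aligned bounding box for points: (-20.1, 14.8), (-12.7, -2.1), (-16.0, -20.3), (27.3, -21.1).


x range: [-20.1, 27.3]
y range: [-21.1, 14.8]
Bounding box: (-20.1,-21.1) to (27.3,14.8)

(-20.1,-21.1) to (27.3,14.8)


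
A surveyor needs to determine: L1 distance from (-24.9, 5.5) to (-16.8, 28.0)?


|(-24.9)-(-16.8)| + |5.5-28| = 8.1 + 22.5 = 30.6

30.6


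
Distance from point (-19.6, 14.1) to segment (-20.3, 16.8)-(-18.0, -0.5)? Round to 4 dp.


Project P onto AB: t = 0.1586 (clamped to [0,1])
Closest point on segment: (-19.9351, 14.0554)
Distance: 0.3381

0.3381


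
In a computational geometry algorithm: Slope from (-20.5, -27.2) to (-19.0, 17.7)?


slope = (y2-y1)/(x2-x1) = (17.7-(-27.2))/((-19)-(-20.5)) = 44.9/1.5 = 29.9333

29.9333


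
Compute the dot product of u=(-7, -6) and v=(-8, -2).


u . v = u_x*v_x + u_y*v_y = (-7)*(-8) + (-6)*(-2)
= 56 + 12 = 68

68


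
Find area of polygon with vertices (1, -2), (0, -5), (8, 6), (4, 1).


Shoelace sum: (1*(-5) - 0*(-2)) + (0*6 - 8*(-5)) + (8*1 - 4*6) + (4*(-2) - 1*1)
= 10
Area = |10|/2 = 5

5


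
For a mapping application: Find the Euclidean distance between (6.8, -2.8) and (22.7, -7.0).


dx=15.9, dy=-4.2
d^2 = 15.9^2 + (-4.2)^2 = 270.45
d = sqrt(270.45) = 16.4454

16.4454


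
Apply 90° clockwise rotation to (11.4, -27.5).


90° CW: (x,y) -> (y, -x)
(11.4,-27.5) -> (-27.5, -11.4)

(-27.5, -11.4)


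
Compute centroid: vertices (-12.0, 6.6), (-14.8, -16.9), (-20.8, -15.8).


Centroid = ((x_A+x_B+x_C)/3, (y_A+y_B+y_C)/3)
= (((-12)+(-14.8)+(-20.8))/3, (6.6+(-16.9)+(-15.8))/3)
= (-15.8667, -8.7)

(-15.8667, -8.7)


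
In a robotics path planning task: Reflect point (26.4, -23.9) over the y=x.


Reflection over y=x: (x,y) -> (y,x)
(26.4, -23.9) -> (-23.9, 26.4)

(-23.9, 26.4)


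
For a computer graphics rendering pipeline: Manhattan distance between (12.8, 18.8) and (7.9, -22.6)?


|12.8-7.9| + |18.8-(-22.6)| = 4.9 + 41.4 = 46.3

46.3


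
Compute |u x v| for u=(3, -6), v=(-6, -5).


|u x v| = |3*(-5) - (-6)*(-6)|
= |(-15) - 36| = 51

51


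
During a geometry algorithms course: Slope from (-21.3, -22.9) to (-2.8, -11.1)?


slope = (y2-y1)/(x2-x1) = ((-11.1)-(-22.9))/((-2.8)-(-21.3)) = 11.8/18.5 = 0.6378

0.6378


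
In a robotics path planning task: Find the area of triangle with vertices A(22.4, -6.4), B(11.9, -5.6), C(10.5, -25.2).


Area = |x_A(y_B-y_C) + x_B(y_C-y_A) + x_C(y_A-y_B)|/2
= |439.04 + (-223.72) + (-8.4)|/2
= 206.92/2 = 103.46

103.46


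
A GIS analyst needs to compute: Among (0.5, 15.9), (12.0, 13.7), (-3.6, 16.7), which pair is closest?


d(P0,P1) = 11.7085, d(P0,P2) = 4.1773, d(P1,P2) = 15.8858
Closest: P0 and P2

Closest pair: (0.5, 15.9) and (-3.6, 16.7), distance = 4.1773


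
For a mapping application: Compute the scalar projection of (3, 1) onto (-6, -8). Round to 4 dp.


u.v = -26, |v| = sqrt(100) = 10
Scalar projection = u.v / |v| = -26 / sqrt(100) = -2.6

-2.6


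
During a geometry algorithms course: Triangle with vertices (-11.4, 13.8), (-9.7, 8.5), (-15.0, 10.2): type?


Side lengths squared: AB^2=30.98, BC^2=30.98, CA^2=25.92
Sorted: [25.92, 30.98, 30.98]
By sides: Isosceles, By angles: Acute

Isosceles, Acute


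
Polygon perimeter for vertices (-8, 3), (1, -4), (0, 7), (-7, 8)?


Sides: (-8, 3)->(1, -4): sqrt(130) = 11.401754, (1, -4)->(0, 7): sqrt(122) = 11.045361, (0, 7)->(-7, 8): sqrt(50) = 7.071068, (-7, 8)->(-8, 3): sqrt(26) = 5.09902
Sum = 34.617203
Perimeter = 34.6172

34.6172


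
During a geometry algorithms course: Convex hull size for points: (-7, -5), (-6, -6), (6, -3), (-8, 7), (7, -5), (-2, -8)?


Convex hull vertices (CCW): (-8, 7), (-7, -5), (-6, -6), (-2, -8), (7, -5), (6, -3)
Count = 6

6


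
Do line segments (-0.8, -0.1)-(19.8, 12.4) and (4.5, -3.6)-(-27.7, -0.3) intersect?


Cross products: d1=-95.21, d2=-565.69, d3=-138.35, d4=332.13
d1*d2 < 0 and d3*d4 < 0? no

No, they don't intersect


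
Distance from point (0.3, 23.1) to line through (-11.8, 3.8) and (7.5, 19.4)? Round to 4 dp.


|cross product| = 183.73
|line direction| = sqrt(615.85) = 24.8163
Distance = 183.73/sqrt(615.85) = 7.4036

7.4036


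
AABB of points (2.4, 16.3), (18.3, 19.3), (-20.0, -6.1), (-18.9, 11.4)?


x range: [-20, 18.3]
y range: [-6.1, 19.3]
Bounding box: (-20,-6.1) to (18.3,19.3)

(-20,-6.1) to (18.3,19.3)


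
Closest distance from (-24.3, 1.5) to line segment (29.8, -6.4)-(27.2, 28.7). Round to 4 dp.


Project P onto AB: t = 0.3374 (clamped to [0,1])
Closest point on segment: (28.9228, 5.4424)
Distance: 53.3686

53.3686


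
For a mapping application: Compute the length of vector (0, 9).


|u| = sqrt(0^2 + 9^2) = sqrt(81) = 9

9


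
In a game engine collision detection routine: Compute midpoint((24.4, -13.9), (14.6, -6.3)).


M = ((24.4+14.6)/2, ((-13.9)+(-6.3))/2)
= (19.5, -10.1)

(19.5, -10.1)


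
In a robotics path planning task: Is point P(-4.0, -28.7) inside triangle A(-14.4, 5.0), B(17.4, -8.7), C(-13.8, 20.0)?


Cross products: AB x AP = -929.18, BC x BP = 1238.18, CA x CP = 176.22
All same sign? no

No, outside


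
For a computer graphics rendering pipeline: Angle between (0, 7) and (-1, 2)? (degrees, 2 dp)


u.v = 14, |u| = sqrt(49) = 7, |v| = sqrt(5) = 2.2361
cos(theta) = u.v/(|u||v|) = 14/sqrt(245) = 0.894427
theta = acos(0.894427) = 26.57 degrees

26.57 degrees


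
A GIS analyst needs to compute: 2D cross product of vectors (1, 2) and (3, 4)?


u x v = u_x*v_y - u_y*v_x = 1*4 - 2*3
= 4 - 6 = -2

-2


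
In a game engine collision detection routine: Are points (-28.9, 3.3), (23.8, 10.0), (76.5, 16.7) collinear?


Cross product: (23.8-(-28.9))*(16.7-3.3) - (10-3.3)*(76.5-(-28.9))
= 0

Yes, collinear


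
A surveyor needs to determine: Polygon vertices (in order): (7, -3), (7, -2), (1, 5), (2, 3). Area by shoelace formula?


Shoelace sum: (7*(-2) - 7*(-3)) + (7*5 - 1*(-2)) + (1*3 - 2*5) + (2*(-3) - 7*3)
= 10
Area = |10|/2 = 5

5


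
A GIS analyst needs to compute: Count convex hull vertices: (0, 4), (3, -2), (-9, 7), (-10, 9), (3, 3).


Convex hull vertices (CCW): (-10, 9), (-9, 7), (3, -2), (3, 3)
Count = 4

4


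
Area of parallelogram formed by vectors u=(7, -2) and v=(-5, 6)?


|u x v| = |7*6 - (-2)*(-5)|
= |42 - 10| = 32

32


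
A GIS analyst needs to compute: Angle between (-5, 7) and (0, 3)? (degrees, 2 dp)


u.v = 21, |u| = sqrt(74) = 8.6023, |v| = sqrt(9) = 3
cos(theta) = u.v/(|u||v|) = 21/sqrt(666) = 0.813733
theta = acos(0.813733) = 35.54 degrees

35.54 degrees


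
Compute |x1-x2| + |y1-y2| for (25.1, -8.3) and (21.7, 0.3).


|25.1-21.7| + |(-8.3)-0.3| = 3.4 + 8.6 = 12

12


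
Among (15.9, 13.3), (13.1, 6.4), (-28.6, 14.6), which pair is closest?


d(P0,P1) = 7.4465, d(P0,P2) = 44.519, d(P1,P2) = 42.4986
Closest: P0 and P1

Closest pair: (15.9, 13.3) and (13.1, 6.4), distance = 7.4465


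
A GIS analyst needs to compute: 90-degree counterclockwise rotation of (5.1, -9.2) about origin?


90° CCW: (x,y) -> (-y, x)
(5.1,-9.2) -> (9.2, 5.1)

(9.2, 5.1)


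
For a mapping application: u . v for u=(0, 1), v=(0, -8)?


u . v = u_x*v_x + u_y*v_y = 0*0 + 1*(-8)
= 0 + (-8) = -8

-8


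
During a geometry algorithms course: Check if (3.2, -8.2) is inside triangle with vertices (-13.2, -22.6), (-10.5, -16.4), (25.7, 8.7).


Cross products: AB x AP = -62.8, BC x BP = -47.03, CA x CP = -46.84
All same sign? yes

Yes, inside


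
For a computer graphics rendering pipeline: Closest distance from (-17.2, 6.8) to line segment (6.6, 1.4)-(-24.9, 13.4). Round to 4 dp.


Project P onto AB: t = 0.7168 (clamped to [0,1])
Closest point on segment: (-15.9802, 10.002)
Distance: 3.4265

3.4265


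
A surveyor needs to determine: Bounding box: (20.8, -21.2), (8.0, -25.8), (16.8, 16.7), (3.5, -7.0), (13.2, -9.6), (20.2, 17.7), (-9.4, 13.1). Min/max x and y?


x range: [-9.4, 20.8]
y range: [-25.8, 17.7]
Bounding box: (-9.4,-25.8) to (20.8,17.7)

(-9.4,-25.8) to (20.8,17.7)


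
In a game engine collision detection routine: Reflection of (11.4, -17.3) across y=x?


Reflection over y=x: (x,y) -> (y,x)
(11.4, -17.3) -> (-17.3, 11.4)

(-17.3, 11.4)


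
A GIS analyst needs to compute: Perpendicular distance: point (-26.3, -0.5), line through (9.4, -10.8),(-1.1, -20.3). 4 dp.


|cross product| = 447.3
|line direction| = sqrt(200.5) = 14.1598
Distance = 447.3/sqrt(200.5) = 31.5894

31.5894


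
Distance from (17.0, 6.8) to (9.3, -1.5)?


dx=-7.7, dy=-8.3
d^2 = (-7.7)^2 + (-8.3)^2 = 128.18
d = sqrt(128.18) = 11.3217

11.3217


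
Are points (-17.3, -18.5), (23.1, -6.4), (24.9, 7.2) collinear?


Cross product: (23.1-(-17.3))*(7.2-(-18.5)) - ((-6.4)-(-18.5))*(24.9-(-17.3))
= 527.66

No, not collinear


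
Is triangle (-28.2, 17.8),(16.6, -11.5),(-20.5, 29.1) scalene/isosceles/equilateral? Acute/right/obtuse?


Side lengths squared: AB^2=2865.53, BC^2=3024.77, CA^2=186.98
Sorted: [186.98, 2865.53, 3024.77]
By sides: Scalene, By angles: Acute

Scalene, Acute


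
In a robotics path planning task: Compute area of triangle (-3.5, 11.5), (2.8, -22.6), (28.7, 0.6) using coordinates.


Area = |x_A(y_B-y_C) + x_B(y_C-y_A) + x_C(y_A-y_B)|/2
= |81.2 + (-30.52) + 978.67|/2
= 1029.35/2 = 514.675

514.675


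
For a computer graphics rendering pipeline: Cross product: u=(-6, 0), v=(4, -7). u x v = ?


u x v = u_x*v_y - u_y*v_x = (-6)*(-7) - 0*4
= 42 - 0 = 42

42


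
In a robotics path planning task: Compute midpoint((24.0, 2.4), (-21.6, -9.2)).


M = ((24+(-21.6))/2, (2.4+(-9.2))/2)
= (1.2, -3.4)

(1.2, -3.4)


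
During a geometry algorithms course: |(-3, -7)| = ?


|u| = sqrt((-3)^2 + (-7)^2) = sqrt(58) = 7.6158

7.6158


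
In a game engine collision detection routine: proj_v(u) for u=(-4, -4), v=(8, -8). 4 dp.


u.v = 0, |v| = sqrt(128) = 11.3137
Scalar projection = u.v / |v| = 0 / sqrt(128) = 0

0


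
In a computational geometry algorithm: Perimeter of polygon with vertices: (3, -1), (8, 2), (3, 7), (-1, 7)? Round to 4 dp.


Sides: (3, -1)->(8, 2): sqrt(34) = 5.830952, (8, 2)->(3, 7): sqrt(50) = 7.071068, (3, 7)->(-1, 7): sqrt(16) = 4, (-1, 7)->(3, -1): sqrt(80) = 8.944272
Sum = 25.846292
Perimeter = 25.8463

25.8463


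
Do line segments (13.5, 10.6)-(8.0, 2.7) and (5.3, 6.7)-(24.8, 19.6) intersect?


Cross products: d1=-29.73, d2=-112.83, d3=-43.33, d4=39.77
d1*d2 < 0 and d3*d4 < 0? no

No, they don't intersect


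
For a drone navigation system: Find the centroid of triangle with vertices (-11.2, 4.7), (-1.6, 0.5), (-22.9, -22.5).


Centroid = ((x_A+x_B+x_C)/3, (y_A+y_B+y_C)/3)
= (((-11.2)+(-1.6)+(-22.9))/3, (4.7+0.5+(-22.5))/3)
= (-11.9, -5.7667)

(-11.9, -5.7667)


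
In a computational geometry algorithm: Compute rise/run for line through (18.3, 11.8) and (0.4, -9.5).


slope = (y2-y1)/(x2-x1) = ((-9.5)-11.8)/(0.4-18.3) = (-21.3)/(-17.9) = 1.1899

1.1899


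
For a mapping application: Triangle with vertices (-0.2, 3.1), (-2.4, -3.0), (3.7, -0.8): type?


Side lengths squared: AB^2=42.05, BC^2=42.05, CA^2=30.42
Sorted: [30.42, 42.05, 42.05]
By sides: Isosceles, By angles: Acute

Isosceles, Acute


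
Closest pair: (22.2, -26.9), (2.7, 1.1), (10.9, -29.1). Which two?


d(P0,P1) = 34.1211, d(P0,P2) = 11.5122, d(P1,P2) = 31.2934
Closest: P0 and P2

Closest pair: (22.2, -26.9) and (10.9, -29.1), distance = 11.5122


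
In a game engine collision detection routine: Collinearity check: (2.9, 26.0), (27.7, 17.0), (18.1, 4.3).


Cross product: (27.7-2.9)*(4.3-26) - (17-26)*(18.1-2.9)
= -401.36

No, not collinear


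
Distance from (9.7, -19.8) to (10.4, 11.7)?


dx=0.7, dy=31.5
d^2 = 0.7^2 + 31.5^2 = 992.74
d = sqrt(992.74) = 31.5078

31.5078


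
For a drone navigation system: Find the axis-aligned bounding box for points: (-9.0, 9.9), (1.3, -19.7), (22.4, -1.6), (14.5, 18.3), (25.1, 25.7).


x range: [-9, 25.1]
y range: [-19.7, 25.7]
Bounding box: (-9,-19.7) to (25.1,25.7)

(-9,-19.7) to (25.1,25.7)


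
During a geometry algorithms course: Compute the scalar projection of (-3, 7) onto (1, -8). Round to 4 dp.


u.v = -59, |v| = sqrt(65) = 8.0623
Scalar projection = u.v / |v| = -59 / sqrt(65) = -7.318

-7.318


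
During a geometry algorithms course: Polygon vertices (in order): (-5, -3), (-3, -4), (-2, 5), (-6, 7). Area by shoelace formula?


Shoelace sum: ((-5)*(-4) - (-3)*(-3)) + ((-3)*5 - (-2)*(-4)) + ((-2)*7 - (-6)*5) + ((-6)*(-3) - (-5)*7)
= 57
Area = |57|/2 = 28.5

28.5


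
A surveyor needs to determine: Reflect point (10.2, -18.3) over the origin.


Reflection over origin: (x,y) -> (-x,-y)
(10.2, -18.3) -> (-10.2, 18.3)

(-10.2, 18.3)


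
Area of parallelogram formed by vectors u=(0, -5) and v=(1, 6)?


|u x v| = |0*6 - (-5)*1|
= |0 - (-5)| = 5

5


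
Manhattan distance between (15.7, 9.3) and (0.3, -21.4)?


|15.7-0.3| + |9.3-(-21.4)| = 15.4 + 30.7 = 46.1

46.1


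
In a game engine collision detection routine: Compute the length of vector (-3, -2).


|u| = sqrt((-3)^2 + (-2)^2) = sqrt(13) = 3.6056

3.6056


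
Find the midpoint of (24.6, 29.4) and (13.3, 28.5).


M = ((24.6+13.3)/2, (29.4+28.5)/2)
= (18.95, 28.95)

(18.95, 28.95)


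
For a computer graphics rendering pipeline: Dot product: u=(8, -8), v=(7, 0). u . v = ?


u . v = u_x*v_x + u_y*v_y = 8*7 + (-8)*0
= 56 + 0 = 56

56


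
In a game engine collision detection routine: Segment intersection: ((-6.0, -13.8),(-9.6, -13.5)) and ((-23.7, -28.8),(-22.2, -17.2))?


Cross products: d1=-182.82, d2=-140.61, d3=59.31, d4=17.1
d1*d2 < 0 and d3*d4 < 0? no

No, they don't intersect


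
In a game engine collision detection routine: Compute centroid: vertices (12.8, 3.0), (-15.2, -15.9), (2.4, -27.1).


Centroid = ((x_A+x_B+x_C)/3, (y_A+y_B+y_C)/3)
= ((12.8+(-15.2)+2.4)/3, (3+(-15.9)+(-27.1))/3)
= (0, -13.3333)

(0, -13.3333)


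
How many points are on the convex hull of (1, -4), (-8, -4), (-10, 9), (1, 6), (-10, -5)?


Convex hull vertices (CCW): (-10, -5), (1, -4), (1, 6), (-10, 9)
Count = 4

4


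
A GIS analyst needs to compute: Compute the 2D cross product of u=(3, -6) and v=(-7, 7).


u x v = u_x*v_y - u_y*v_x = 3*7 - (-6)*(-7)
= 21 - 42 = -21

-21


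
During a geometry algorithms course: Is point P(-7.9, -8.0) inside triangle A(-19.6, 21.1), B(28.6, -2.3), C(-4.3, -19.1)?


Cross products: AB x AP = -1128.84, BC x BP = -425.67, CA x CP = -25.11
All same sign? yes

Yes, inside


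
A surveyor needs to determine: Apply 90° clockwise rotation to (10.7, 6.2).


90° CW: (x,y) -> (y, -x)
(10.7,6.2) -> (6.2, -10.7)

(6.2, -10.7)


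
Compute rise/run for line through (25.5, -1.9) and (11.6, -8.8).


slope = (y2-y1)/(x2-x1) = ((-8.8)-(-1.9))/(11.6-25.5) = (-6.9)/(-13.9) = 0.4964

0.4964


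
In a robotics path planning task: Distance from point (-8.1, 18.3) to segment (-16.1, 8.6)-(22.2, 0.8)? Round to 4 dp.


Project P onto AB: t = 0.151 (clamped to [0,1])
Closest point on segment: (-10.3154, 7.4219)
Distance: 11.1014

11.1014


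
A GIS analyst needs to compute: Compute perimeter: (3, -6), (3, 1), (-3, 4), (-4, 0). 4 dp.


Sides: (3, -6)->(3, 1): sqrt(49) = 7, (3, 1)->(-3, 4): sqrt(45) = 6.708204, (-3, 4)->(-4, 0): sqrt(17) = 4.123106, (-4, 0)->(3, -6): sqrt(85) = 9.219544
Sum = 27.050854
Perimeter = 27.0509

27.0509


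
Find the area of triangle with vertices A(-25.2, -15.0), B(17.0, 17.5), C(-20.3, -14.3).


Area = |x_A(y_B-y_C) + x_B(y_C-y_A) + x_C(y_A-y_B)|/2
= |(-801.36) + 11.9 + 659.75|/2
= 129.71/2 = 64.855

64.855


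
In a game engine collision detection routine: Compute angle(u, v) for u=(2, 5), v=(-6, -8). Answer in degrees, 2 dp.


u.v = -52, |u| = sqrt(29) = 5.3852, |v| = sqrt(100) = 10
cos(theta) = u.v/(|u||v|) = -52/sqrt(2900) = -0.965616
theta = acos(-0.965616) = 164.93 degrees

164.93 degrees


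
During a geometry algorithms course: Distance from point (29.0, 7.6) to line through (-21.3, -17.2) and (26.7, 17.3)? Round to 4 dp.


|cross product| = 544.95
|line direction| = sqrt(3494.25) = 59.1122
Distance = 544.95/sqrt(3494.25) = 9.2189

9.2189


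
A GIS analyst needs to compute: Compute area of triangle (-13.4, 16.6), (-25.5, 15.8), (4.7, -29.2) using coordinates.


Area = |x_A(y_B-y_C) + x_B(y_C-y_A) + x_C(y_A-y_B)|/2
= |(-603) + 1167.9 + 3.76|/2
= 568.66/2 = 284.33

284.33


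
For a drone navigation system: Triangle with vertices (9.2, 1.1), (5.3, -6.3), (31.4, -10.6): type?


Side lengths squared: AB^2=69.97, BC^2=699.7, CA^2=629.73
Sorted: [69.97, 629.73, 699.7]
By sides: Scalene, By angles: Right

Scalene, Right


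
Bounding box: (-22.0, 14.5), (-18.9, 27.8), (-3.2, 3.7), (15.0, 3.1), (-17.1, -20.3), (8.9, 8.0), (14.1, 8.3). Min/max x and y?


x range: [-22, 15]
y range: [-20.3, 27.8]
Bounding box: (-22,-20.3) to (15,27.8)

(-22,-20.3) to (15,27.8)


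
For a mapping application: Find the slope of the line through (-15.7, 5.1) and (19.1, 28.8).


slope = (y2-y1)/(x2-x1) = (28.8-5.1)/(19.1-(-15.7)) = 23.7/34.8 = 0.681

0.681


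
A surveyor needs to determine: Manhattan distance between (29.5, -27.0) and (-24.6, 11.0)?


|29.5-(-24.6)| + |(-27)-11| = 54.1 + 38 = 92.1

92.1


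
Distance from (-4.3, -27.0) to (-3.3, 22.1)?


dx=1, dy=49.1
d^2 = 1^2 + 49.1^2 = 2411.81
d = sqrt(2411.81) = 49.1102

49.1102


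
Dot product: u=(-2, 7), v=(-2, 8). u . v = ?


u . v = u_x*v_x + u_y*v_y = (-2)*(-2) + 7*8
= 4 + 56 = 60

60


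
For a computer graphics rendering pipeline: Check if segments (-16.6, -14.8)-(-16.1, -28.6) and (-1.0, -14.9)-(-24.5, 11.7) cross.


Cross products: d1=412.61, d2=723.61, d3=215.23, d4=-95.77
d1*d2 < 0 and d3*d4 < 0? no

No, they don't intersect


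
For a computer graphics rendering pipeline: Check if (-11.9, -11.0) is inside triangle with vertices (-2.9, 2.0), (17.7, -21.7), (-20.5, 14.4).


Cross products: AB x AP = -481.1, BC x BP = 659.82, CA x CP = -340.4
All same sign? no

No, outside


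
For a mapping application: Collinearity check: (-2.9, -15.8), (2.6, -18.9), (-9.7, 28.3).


Cross product: (2.6-(-2.9))*(28.3-(-15.8)) - ((-18.9)-(-15.8))*((-9.7)-(-2.9))
= 221.47

No, not collinear


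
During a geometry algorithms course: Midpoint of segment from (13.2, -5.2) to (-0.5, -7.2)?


M = ((13.2+(-0.5))/2, ((-5.2)+(-7.2))/2)
= (6.35, -6.2)

(6.35, -6.2)


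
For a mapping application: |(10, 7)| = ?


|u| = sqrt(10^2 + 7^2) = sqrt(149) = 12.2066

12.2066


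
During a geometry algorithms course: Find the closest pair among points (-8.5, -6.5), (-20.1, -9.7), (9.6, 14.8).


d(P0,P1) = 12.0333, d(P0,P2) = 27.9517, d(P1,P2) = 38.5012
Closest: P0 and P1

Closest pair: (-8.5, -6.5) and (-20.1, -9.7), distance = 12.0333


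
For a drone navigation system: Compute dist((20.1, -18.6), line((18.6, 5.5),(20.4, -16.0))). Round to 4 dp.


|cross product| = 11.13
|line direction| = sqrt(465.49) = 21.5752
Distance = 11.13/sqrt(465.49) = 0.5159

0.5159


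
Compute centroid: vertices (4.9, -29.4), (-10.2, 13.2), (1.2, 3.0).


Centroid = ((x_A+x_B+x_C)/3, (y_A+y_B+y_C)/3)
= ((4.9+(-10.2)+1.2)/3, ((-29.4)+13.2+3)/3)
= (-1.3667, -4.4)

(-1.3667, -4.4)


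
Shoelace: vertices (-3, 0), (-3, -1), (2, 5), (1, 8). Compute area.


Shoelace sum: ((-3)*(-1) - (-3)*0) + ((-3)*5 - 2*(-1)) + (2*8 - 1*5) + (1*0 - (-3)*8)
= 25
Area = |25|/2 = 12.5

12.5


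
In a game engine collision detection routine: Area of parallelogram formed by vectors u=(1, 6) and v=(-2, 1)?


|u x v| = |1*1 - 6*(-2)|
= |1 - (-12)| = 13

13
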